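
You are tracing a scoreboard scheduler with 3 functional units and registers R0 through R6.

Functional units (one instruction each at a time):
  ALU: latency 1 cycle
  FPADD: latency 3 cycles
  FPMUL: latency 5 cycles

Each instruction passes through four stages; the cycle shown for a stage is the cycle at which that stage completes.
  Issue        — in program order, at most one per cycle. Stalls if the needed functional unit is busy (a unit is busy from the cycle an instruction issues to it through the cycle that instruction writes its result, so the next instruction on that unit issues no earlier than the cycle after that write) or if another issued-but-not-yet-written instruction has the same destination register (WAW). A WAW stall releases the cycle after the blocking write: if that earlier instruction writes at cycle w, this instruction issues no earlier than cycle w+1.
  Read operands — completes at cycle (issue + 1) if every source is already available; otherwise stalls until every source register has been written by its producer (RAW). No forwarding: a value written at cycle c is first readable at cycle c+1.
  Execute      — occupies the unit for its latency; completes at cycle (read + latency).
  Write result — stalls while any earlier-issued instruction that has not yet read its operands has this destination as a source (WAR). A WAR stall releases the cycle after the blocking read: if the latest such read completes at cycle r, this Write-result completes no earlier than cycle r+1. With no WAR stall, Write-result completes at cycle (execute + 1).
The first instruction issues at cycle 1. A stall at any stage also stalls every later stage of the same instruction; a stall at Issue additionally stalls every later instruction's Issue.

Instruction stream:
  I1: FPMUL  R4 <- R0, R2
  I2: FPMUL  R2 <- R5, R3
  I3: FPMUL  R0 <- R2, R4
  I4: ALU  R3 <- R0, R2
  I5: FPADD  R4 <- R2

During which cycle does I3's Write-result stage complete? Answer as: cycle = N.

cycle 1: issue I1 (FPMUL)
cycle 2: I1 read-ops
cycle 7: I1 finished on FPMUL
cycle 8: I1→R4
cycle 9: issue I2 (FPMUL)
cycle 10: I2 read-ops
cycle 15: I2 finished on FPMUL
cycle 16: I2→R2
cycle 17: issue I3 (FPMUL)
cycle 18: I3 read-ops, issue I4 (ALU)
cycle 19: issue I5 (FPADD)
cycle 20: I5 read-ops
cycle 23: I3 finished on FPMUL, I5 finished on FPADD
cycle 24: I3→R0, I5→R4
cycle 25: I4 read-ops
cycle 26: I4 finished on ALU
cycle 27: I4→R3

cycle = 24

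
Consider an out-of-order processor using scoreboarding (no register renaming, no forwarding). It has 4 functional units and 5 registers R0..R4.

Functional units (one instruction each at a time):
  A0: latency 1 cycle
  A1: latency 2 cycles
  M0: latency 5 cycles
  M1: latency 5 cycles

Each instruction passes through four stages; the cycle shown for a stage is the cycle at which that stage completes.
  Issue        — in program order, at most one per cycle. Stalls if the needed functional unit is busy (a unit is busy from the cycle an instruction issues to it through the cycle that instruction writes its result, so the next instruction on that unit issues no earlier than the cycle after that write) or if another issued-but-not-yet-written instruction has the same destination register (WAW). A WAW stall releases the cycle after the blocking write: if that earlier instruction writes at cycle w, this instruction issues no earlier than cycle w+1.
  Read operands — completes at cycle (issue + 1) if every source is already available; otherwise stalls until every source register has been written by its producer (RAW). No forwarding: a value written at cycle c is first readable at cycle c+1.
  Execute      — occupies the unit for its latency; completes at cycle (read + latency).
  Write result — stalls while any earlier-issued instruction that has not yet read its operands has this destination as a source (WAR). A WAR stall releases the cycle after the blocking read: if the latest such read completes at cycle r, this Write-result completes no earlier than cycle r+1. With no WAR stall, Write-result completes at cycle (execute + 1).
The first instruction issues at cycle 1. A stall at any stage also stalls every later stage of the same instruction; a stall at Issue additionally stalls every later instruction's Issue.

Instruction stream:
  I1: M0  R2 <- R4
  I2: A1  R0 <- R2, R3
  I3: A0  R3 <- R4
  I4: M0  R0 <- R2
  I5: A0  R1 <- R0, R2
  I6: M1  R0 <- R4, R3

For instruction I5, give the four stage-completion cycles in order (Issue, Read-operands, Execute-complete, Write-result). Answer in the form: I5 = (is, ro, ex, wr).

t=1  issue I1 (M0)
t=2  I1 read-ops, issue I2 (A1)
t=3  issue I3 (A0)
t=4  I3 read-ops
t=5  I3 finished on A0
t=7  I1 finished on M0
t=8  I1→R2
t=9  I2 read-ops
t=10  I3→R3
t=11  I2 finished on A1
t=12  I2→R0
t=13  issue I4 (M0)
t=14  I4 read-ops, issue I5 (A0)
t=19  I4 finished on M0
t=20  I4→R0
t=21  I5 read-ops, issue I6 (M1)
t=22  I5 finished on A0, I6 read-ops
t=23  I5→R1
t=27  I6 finished on M1
t=28  I6→R0

I5 = (14, 21, 22, 23)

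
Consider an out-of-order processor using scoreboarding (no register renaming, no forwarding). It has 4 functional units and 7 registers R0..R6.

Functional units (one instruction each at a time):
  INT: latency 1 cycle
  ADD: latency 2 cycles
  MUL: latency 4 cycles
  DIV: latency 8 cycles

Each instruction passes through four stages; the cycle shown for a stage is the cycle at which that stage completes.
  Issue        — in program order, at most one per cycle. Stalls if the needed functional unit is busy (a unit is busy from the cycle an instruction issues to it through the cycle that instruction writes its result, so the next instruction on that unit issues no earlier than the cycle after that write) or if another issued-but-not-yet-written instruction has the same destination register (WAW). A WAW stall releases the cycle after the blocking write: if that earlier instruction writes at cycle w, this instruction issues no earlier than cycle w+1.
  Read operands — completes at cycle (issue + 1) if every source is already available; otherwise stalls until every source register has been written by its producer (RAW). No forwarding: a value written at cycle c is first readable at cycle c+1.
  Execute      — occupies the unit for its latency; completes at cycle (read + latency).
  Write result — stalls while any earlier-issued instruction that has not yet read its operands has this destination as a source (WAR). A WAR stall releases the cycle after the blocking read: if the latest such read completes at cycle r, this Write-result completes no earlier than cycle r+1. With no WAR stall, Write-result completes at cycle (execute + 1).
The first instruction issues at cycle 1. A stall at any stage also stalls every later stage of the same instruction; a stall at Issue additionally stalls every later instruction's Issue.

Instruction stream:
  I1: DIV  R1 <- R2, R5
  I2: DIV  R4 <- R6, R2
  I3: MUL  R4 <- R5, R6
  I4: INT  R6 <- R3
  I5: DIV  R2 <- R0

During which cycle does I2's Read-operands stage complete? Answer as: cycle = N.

c1: I1 dispatched to DIV
c2: I1 operands ready
c10: I1 complete
c11: R1←I1
c12: I2 dispatched to DIV
c13: I2 operands ready
c21: I2 complete
c22: R4←I2
c23: I3 dispatched to MUL
c24: I3 operands ready · I4 dispatched to INT
c25: I4 operands ready · I5 dispatched to DIV
c26: I4 complete · I5 operands ready
c27: R6←I4
c28: I3 complete
c29: R4←I3
c34: I5 complete
c35: R2←I5

cycle = 13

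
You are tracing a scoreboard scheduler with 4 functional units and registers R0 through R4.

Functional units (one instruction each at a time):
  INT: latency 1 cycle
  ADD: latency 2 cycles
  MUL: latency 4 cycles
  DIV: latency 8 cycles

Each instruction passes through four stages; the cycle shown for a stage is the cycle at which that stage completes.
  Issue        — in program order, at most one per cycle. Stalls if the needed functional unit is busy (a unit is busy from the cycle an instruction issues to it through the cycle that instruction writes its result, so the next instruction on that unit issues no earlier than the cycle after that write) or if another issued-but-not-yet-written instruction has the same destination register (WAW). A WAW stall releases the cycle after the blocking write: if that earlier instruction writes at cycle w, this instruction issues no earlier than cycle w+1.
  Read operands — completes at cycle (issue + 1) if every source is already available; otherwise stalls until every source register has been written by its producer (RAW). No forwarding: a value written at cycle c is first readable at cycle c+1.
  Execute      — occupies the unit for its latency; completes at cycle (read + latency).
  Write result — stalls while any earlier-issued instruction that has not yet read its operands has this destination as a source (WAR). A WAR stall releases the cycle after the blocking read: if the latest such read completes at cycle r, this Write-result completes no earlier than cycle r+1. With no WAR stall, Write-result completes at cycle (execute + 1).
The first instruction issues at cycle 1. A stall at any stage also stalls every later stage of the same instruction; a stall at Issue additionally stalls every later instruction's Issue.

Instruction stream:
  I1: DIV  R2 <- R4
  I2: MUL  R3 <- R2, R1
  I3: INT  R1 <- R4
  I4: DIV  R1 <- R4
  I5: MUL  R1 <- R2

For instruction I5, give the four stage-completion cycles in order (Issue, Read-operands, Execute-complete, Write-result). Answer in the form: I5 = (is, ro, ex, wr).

I5 = (25, 26, 30, 31)

c1: I1→DIV
c2: I1 RO | I2→MUL
c3: I3→INT
c4: I3 RO
c5: I3 EX
c10: I1 EX
c11: I1 WR R2
c12: I2 RO
c13: I3 WR R1
c14: I4→DIV
c15: I4 RO
c16: I2 EX
c17: I2 WR R3
c23: I4 EX
c24: I4 WR R1
c25: I5→MUL
c26: I5 RO
c30: I5 EX
c31: I5 WR R1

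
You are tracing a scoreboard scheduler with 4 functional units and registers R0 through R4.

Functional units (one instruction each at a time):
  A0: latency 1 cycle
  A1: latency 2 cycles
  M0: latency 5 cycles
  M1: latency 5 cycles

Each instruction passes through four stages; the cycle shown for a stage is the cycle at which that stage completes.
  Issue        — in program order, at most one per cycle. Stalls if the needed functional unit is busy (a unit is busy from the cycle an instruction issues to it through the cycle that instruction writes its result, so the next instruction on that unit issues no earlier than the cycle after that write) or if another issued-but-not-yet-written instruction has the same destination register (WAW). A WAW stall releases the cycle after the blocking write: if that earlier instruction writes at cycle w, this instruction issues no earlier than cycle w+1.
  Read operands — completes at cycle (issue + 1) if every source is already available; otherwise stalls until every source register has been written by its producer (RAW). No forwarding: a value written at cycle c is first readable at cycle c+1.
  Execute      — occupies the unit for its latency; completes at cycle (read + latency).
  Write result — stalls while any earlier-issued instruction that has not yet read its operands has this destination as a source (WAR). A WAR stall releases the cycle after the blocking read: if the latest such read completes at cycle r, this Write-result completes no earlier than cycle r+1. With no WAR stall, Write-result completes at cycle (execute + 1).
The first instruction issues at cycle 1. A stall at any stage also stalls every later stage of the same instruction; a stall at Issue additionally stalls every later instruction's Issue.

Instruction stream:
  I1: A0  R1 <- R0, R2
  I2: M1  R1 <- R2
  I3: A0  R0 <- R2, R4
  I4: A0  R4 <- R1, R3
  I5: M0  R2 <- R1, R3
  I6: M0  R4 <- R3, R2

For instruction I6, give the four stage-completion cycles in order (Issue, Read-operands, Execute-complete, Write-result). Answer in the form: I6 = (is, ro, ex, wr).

I6 = (20, 21, 26, 27)

  I1 | 1 | 2 | 3 | 4
  I2 | 5 | 6 | 11 | 12   WAW R1: wait I1 write@4
  I3 | 6 | 7 | 8 | 9
  I4 | 10 | 13 | 14 | 15   struct: A0 busy until I3 writes@9 · RAW R1: wait I2 write@12
  I5 | 11 | 13 | 18 | 19   RAW R1: wait I2 write@12
  I6 | 20 | 21 | 26 | 27   struct: M0 busy until I5 writes@19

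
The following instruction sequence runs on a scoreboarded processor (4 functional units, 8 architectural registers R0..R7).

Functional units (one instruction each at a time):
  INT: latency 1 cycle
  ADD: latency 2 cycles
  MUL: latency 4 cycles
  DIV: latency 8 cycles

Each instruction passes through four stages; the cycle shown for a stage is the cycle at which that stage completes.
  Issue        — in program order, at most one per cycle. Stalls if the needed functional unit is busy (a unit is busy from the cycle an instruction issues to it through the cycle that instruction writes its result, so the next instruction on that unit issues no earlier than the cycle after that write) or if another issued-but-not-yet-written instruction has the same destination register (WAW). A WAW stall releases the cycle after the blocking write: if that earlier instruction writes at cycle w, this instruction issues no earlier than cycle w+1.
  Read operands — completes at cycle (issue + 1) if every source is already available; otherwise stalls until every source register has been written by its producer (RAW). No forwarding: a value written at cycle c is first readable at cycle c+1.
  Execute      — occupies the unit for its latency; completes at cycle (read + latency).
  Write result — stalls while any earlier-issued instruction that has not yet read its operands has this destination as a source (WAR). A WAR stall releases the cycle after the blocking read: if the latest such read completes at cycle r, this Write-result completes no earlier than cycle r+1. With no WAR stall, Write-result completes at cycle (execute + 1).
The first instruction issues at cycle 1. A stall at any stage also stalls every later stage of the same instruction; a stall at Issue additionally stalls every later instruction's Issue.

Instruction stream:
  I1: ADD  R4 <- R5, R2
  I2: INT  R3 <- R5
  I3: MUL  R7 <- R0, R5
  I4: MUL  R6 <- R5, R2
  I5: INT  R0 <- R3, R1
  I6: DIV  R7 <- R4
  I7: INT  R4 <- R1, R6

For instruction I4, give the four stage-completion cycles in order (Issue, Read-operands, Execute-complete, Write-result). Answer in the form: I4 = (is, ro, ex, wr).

  I1 | 1 | 2 | 4 | 5
  I2 | 2 | 3 | 4 | 5
  I3 | 3 | 4 | 8 | 9
  I4 | 10 | 11 | 15 | 16   struct: MUL busy until I3 writes@9
  I5 | 11 | 12 | 13 | 14
  I6 | 12 | 13 | 21 | 22
  I7 | 15 | 17 | 18 | 19   struct: INT busy until I5 writes@14 · RAW R6: wait I4 write@16

I4 = (10, 11, 15, 16)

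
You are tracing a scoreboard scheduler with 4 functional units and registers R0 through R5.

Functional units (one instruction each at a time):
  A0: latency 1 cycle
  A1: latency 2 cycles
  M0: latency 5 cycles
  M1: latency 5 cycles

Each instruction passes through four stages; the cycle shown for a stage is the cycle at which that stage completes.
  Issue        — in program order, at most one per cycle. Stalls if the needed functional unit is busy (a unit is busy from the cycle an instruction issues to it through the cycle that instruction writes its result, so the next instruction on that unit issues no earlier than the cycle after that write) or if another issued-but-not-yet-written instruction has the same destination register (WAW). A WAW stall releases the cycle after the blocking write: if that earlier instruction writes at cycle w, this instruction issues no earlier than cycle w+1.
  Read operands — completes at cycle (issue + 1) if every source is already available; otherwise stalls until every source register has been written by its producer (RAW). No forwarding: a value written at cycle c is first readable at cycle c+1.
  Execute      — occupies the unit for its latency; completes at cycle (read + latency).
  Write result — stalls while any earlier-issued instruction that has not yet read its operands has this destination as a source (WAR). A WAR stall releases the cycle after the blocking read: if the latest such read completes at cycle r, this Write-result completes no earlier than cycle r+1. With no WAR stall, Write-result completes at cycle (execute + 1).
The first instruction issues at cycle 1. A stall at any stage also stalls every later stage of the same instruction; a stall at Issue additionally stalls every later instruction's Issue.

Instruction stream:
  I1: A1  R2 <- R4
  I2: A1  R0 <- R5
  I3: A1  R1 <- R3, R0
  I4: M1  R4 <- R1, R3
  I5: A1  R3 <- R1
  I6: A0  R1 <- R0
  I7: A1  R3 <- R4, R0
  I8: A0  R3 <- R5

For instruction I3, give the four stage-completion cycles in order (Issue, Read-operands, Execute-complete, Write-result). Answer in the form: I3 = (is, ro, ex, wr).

c1: I1→A1
c2: I1 RO
c4: I1 EX
c5: I1 WR R2
c6: I2→A1
c7: I2 RO
c9: I2 EX
c10: I2 WR R0
c11: I3→A1
c12: I3 RO · I4→M1
c14: I3 EX
c15: I3 WR R1
c16: I4 RO · I5→A1
c17: I5 RO · I6→A0
c18: I6 RO
c19: I5 EX · I6 EX
c20: I5 WR R3 · I6 WR R1
c21: I4 EX · I7→A1
c22: I4 WR R4
c23: I7 RO
c25: I7 EX
c26: I7 WR R3
c27: I8→A0
c28: I8 RO
c29: I8 EX
c30: I8 WR R3

I3 = (11, 12, 14, 15)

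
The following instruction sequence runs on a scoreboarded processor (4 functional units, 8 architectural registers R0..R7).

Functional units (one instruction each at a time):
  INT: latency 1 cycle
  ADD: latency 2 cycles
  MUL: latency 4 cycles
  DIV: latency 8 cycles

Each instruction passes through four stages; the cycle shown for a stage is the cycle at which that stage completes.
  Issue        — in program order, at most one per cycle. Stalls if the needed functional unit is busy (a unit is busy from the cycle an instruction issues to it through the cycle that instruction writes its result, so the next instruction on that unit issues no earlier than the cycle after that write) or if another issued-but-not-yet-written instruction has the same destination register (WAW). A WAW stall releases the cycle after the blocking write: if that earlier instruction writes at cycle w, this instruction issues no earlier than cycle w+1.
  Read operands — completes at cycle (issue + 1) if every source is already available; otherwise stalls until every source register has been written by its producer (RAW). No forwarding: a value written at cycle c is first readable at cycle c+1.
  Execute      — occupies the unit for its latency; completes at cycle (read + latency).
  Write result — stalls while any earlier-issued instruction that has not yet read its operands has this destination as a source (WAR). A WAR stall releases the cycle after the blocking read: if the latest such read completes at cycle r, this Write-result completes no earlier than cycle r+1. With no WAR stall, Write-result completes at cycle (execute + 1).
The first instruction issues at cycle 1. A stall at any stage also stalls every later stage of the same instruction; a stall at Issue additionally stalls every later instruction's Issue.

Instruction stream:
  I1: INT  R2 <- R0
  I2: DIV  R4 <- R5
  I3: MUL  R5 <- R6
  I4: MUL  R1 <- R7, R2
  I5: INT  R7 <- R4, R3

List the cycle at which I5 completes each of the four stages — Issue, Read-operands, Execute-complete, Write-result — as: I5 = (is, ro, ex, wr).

I1 -> (1, 2, 3, 4)
I2 -> (2, 3, 11, 12)
I3 -> (3, 4, 8, 9)
I4 -> (10, 11, 15, 16)  // struct: MUL busy until I3 writes@9
I5 -> (11, 13, 14, 15)  // RAW R4: wait I2 write@12

I5 = (11, 13, 14, 15)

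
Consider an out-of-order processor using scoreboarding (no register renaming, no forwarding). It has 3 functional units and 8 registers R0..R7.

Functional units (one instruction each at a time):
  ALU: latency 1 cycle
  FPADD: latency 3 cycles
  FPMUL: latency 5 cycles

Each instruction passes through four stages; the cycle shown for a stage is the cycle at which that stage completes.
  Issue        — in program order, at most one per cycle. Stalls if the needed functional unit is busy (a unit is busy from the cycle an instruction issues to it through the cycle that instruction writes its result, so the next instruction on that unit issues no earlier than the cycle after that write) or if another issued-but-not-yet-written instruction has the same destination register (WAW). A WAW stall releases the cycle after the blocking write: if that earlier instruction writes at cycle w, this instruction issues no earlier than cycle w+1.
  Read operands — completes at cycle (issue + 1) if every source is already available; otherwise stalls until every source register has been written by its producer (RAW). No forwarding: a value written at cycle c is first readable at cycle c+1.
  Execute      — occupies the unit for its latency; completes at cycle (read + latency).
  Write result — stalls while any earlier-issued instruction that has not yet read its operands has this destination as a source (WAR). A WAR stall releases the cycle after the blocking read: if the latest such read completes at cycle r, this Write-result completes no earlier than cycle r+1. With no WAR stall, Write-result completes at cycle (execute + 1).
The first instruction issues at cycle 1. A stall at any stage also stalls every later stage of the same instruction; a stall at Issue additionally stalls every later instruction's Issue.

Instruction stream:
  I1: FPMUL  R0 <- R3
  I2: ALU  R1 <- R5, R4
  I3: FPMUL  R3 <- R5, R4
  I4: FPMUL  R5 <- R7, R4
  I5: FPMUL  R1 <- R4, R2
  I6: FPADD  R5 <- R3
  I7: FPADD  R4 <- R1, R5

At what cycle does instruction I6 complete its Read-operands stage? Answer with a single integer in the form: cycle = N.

cycle = 27

I1 -> (1, 2, 7, 8)
I2 -> (2, 3, 4, 5)
I3 -> (9, 10, 15, 16)  // struct: FPMUL busy until I1 writes@8
I4 -> (17, 18, 23, 24)  // struct: FPMUL busy until I3 writes@16
I5 -> (25, 26, 31, 32)  // struct: FPMUL busy until I4 writes@24
I6 -> (26, 27, 30, 31)
I7 -> (32, 33, 36, 37)  // struct: FPADD busy until I6 writes@31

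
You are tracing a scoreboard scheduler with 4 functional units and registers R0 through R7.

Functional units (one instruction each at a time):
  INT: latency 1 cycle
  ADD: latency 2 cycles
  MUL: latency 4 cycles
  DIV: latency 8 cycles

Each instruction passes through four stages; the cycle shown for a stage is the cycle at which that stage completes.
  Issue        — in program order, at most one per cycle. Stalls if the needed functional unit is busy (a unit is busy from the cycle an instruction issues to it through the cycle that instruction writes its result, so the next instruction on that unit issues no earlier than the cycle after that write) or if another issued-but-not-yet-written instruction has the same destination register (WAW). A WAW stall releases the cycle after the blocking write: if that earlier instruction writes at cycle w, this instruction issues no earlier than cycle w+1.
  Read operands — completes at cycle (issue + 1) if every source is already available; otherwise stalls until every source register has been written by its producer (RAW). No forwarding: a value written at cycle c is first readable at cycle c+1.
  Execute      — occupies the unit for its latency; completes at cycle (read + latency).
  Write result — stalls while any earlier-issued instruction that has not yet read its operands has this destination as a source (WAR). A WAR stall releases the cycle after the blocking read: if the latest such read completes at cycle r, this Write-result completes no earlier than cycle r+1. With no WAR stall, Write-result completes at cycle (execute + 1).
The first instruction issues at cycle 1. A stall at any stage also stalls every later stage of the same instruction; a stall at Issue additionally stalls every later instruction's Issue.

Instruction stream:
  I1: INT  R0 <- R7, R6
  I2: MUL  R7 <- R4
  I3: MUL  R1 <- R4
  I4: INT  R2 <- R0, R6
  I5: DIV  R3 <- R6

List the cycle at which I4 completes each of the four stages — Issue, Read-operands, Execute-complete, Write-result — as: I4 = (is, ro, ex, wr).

I4 = (10, 11, 12, 13)

t=1  issue I1 (INT)
t=2  I1 read-ops, issue I2 (MUL)
t=3  I1 finished on INT, I2 read-ops
t=4  I1→R0
t=7  I2 finished on MUL
t=8  I2→R7
t=9  issue I3 (MUL)
t=10  I3 read-ops, issue I4 (INT)
t=11  I4 read-ops, issue I5 (DIV)
t=12  I4 finished on INT, I5 read-ops
t=13  I4→R2
t=14  I3 finished on MUL
t=15  I3→R1
t=20  I5 finished on DIV
t=21  I5→R3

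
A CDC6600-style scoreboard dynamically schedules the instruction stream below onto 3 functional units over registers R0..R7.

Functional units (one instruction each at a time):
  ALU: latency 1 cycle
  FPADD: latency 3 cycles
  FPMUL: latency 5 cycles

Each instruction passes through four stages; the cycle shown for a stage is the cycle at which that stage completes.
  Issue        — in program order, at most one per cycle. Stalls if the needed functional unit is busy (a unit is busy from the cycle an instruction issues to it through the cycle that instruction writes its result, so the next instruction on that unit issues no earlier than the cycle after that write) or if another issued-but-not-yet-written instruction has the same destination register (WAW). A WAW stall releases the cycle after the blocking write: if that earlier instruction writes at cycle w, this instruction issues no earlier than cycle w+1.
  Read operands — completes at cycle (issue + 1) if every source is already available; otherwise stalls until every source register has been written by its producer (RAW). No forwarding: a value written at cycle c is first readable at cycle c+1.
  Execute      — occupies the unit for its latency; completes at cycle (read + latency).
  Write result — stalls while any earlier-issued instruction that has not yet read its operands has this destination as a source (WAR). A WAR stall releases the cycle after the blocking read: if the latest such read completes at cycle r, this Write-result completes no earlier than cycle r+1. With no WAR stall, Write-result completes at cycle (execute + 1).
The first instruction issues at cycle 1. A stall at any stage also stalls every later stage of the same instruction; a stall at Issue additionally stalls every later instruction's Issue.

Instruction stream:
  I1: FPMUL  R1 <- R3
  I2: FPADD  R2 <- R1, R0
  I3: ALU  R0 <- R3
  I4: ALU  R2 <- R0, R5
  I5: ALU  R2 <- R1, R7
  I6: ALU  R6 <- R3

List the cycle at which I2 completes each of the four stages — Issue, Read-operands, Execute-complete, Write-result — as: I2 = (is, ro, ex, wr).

cycle 1: I1 issues→FPMUL
cycle 2: I1 reads, I2 issues→FPADD
cycle 3: I3 issues→ALU
cycle 4: I3 reads
cycle 5: I3 exec-done
cycle 7: I1 exec-done
cycle 8: I1 writes R1
cycle 9: I2 reads
cycle 10: I3 writes R0
cycle 12: I2 exec-done
cycle 13: I2 writes R2
cycle 14: I4 issues→ALU
cycle 15: I4 reads
cycle 16: I4 exec-done
cycle 17: I4 writes R2
cycle 18: I5 issues→ALU
cycle 19: I5 reads
cycle 20: I5 exec-done
cycle 21: I5 writes R2
cycle 22: I6 issues→ALU
cycle 23: I6 reads
cycle 24: I6 exec-done
cycle 25: I6 writes R6

I2 = (2, 9, 12, 13)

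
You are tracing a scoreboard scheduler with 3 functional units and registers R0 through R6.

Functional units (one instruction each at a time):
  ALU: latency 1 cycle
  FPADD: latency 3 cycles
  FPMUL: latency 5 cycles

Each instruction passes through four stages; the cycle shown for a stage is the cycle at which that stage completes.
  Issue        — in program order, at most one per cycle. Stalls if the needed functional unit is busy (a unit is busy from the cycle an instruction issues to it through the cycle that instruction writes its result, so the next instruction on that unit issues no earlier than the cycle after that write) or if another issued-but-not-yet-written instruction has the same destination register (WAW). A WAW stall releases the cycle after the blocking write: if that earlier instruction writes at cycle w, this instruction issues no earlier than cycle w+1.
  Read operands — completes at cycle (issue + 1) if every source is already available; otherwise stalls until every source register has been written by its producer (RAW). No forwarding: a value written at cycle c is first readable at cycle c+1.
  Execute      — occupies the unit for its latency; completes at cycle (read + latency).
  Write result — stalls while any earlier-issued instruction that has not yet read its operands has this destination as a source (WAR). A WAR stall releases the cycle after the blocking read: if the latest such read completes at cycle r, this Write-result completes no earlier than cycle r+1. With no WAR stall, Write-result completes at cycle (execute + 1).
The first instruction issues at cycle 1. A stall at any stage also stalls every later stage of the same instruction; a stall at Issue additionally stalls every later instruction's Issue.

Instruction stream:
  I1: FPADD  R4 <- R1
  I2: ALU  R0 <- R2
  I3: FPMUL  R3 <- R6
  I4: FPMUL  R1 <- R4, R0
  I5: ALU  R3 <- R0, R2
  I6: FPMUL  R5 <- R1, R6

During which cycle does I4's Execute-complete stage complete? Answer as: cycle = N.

t=1  I1 dispatched to FPADD
t=2  I1 operands ready, I2 dispatched to ALU
t=3  I2 operands ready, I3 dispatched to FPMUL
t=4  I2 complete, I3 operands ready
t=5  I1 complete, R0←I2
t=6  R4←I1
t=9  I3 complete
t=10  R3←I3
t=11  I4 dispatched to FPMUL
t=12  I4 operands ready, I5 dispatched to ALU
t=13  I5 operands ready
t=14  I5 complete
t=15  R3←I5
t=17  I4 complete
t=18  R1←I4
t=19  I6 dispatched to FPMUL
t=20  I6 operands ready
t=25  I6 complete
t=26  R5←I6

cycle = 17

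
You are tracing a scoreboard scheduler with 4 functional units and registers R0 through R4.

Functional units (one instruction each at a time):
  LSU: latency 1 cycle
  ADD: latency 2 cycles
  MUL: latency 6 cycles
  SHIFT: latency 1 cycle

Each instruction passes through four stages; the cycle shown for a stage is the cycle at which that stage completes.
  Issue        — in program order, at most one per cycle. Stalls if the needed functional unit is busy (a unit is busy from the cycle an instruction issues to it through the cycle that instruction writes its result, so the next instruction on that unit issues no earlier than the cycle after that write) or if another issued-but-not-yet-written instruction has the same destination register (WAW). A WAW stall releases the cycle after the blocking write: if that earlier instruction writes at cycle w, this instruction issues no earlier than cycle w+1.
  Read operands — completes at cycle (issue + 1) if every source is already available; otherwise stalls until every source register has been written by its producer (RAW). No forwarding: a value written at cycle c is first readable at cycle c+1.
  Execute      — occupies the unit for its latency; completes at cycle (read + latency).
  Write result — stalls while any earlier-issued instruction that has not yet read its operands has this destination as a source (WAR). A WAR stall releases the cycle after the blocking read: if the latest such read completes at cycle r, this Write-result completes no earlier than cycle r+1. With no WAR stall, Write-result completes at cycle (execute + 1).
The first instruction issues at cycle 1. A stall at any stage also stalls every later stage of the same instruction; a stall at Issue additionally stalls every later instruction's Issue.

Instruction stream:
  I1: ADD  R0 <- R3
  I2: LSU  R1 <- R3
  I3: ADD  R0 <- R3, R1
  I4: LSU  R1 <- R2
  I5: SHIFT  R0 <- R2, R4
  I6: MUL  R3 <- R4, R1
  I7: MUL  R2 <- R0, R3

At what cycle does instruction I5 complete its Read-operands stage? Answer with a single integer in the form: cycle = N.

cycle = 12

I1 -> (1, 2, 4, 5)
I2 -> (2, 3, 4, 5)
I3 -> (6, 7, 9, 10)  // struct: ADD busy until I1 writes@5
I4 -> (7, 8, 9, 10)
I5 -> (11, 12, 13, 14)  // WAW R0: wait I3 write@10
I6 -> (12, 13, 19, 20)
I7 -> (21, 22, 28, 29)  // struct: MUL busy until I6 writes@20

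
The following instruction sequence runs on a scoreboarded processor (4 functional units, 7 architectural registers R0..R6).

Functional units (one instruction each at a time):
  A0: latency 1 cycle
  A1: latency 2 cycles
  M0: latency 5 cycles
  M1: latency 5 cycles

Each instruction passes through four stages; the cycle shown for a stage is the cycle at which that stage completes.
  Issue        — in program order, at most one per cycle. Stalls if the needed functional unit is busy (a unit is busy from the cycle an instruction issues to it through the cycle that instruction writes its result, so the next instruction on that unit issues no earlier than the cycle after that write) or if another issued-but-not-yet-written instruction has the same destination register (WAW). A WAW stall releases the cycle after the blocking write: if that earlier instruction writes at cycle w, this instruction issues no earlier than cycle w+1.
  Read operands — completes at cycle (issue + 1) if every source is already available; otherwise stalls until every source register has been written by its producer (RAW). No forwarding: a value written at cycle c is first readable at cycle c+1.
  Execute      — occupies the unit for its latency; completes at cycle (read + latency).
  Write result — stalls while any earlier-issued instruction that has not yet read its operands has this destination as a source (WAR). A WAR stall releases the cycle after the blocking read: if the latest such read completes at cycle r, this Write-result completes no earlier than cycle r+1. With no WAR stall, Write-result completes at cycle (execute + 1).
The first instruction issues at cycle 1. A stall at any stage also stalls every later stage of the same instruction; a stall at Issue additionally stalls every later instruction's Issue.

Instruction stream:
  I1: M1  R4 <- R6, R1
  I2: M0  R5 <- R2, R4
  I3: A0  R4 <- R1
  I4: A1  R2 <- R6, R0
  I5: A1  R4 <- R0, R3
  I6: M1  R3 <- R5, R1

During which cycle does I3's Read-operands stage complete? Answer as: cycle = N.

cycle = 10

[1] I1 issues→M1
[2] I1 reads | I2 issues→M0
[7] I1 exec-done
[8] I1 writes R4
[9] I2 reads | I3 issues→A0
[10] I3 reads | I4 issues→A1
[11] I3 exec-done | I4 reads
[12] I3 writes R4
[13] I4 exec-done
[14] I2 exec-done | I4 writes R2
[15] I2 writes R5 | I5 issues→A1
[16] I5 reads | I6 issues→M1
[17] I6 reads
[18] I5 exec-done
[19] I5 writes R4
[22] I6 exec-done
[23] I6 writes R3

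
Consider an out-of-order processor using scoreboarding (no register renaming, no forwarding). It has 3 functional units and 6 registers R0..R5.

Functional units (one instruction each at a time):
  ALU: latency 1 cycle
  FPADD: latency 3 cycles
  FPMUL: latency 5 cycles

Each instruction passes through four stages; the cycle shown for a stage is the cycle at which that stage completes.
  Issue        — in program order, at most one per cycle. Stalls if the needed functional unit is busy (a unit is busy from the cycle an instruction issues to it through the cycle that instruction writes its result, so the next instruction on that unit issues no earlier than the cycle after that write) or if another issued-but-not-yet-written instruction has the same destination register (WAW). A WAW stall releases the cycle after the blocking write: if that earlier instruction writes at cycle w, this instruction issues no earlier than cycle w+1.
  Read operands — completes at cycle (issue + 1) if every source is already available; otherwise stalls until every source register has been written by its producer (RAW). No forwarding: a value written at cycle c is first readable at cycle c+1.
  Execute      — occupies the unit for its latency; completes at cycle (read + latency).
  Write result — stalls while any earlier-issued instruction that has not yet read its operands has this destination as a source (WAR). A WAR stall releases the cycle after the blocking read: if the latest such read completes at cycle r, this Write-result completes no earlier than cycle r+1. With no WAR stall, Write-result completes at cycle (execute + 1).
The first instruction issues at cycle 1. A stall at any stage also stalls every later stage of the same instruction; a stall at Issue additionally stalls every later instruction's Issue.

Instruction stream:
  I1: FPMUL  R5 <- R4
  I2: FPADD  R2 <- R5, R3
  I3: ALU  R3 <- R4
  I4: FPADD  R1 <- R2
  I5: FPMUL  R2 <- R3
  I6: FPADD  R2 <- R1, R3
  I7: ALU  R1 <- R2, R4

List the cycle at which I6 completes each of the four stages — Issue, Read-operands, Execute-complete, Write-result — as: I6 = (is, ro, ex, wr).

c1: issue I1 (FPMUL)
c2: I1 read-ops · issue I2 (FPADD)
c3: issue I3 (ALU)
c4: I3 read-ops
c5: I3 finished on ALU
c7: I1 finished on FPMUL
c8: I1→R5
c9: I2 read-ops
c10: I3→R3
c12: I2 finished on FPADD
c13: I2→R2
c14: issue I4 (FPADD)
c15: I4 read-ops · issue I5 (FPMUL)
c16: I5 read-ops
c18: I4 finished on FPADD
c19: I4→R1
c21: I5 finished on FPMUL
c22: I5→R2
c23: issue I6 (FPADD)
c24: I6 read-ops · issue I7 (ALU)
c27: I6 finished on FPADD
c28: I6→R2
c29: I7 read-ops
c30: I7 finished on ALU
c31: I7→R1

I6 = (23, 24, 27, 28)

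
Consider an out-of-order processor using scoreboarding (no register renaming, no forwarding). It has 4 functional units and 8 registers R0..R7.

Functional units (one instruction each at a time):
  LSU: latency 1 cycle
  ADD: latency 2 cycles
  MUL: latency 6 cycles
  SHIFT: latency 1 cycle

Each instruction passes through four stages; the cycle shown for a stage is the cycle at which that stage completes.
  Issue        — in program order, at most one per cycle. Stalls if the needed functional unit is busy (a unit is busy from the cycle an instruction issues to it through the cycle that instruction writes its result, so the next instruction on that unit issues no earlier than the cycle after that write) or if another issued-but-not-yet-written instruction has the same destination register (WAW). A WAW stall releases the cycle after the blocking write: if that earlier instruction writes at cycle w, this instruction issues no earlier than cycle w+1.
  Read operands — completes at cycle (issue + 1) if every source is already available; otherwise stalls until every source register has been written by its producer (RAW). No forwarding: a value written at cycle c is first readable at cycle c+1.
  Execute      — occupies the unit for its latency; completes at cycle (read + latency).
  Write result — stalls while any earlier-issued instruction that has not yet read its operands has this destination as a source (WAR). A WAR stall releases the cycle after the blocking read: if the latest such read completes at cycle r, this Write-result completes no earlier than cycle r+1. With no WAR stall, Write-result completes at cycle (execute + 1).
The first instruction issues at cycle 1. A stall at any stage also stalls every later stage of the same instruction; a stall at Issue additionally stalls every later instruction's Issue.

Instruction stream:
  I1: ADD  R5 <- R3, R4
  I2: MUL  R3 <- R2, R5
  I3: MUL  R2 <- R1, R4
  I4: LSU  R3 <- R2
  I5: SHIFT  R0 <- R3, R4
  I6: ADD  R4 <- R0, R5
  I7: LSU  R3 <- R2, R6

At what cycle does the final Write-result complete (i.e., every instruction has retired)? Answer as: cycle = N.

[1] I1 issues→ADD
[2] I1 reads; I2 issues→MUL
[4] I1 exec-done
[5] I1 writes R5
[6] I2 reads
[12] I2 exec-done
[13] I2 writes R3
[14] I3 issues→MUL
[15] I3 reads; I4 issues→LSU
[16] I5 issues→SHIFT
[17] I6 issues→ADD
[21] I3 exec-done
[22] I3 writes R2
[23] I4 reads
[24] I4 exec-done
[25] I4 writes R3
[26] I5 reads; I7 issues→LSU
[27] I5 exec-done; I7 reads
[28] I5 writes R0; I7 exec-done
[29] I6 reads; I7 writes R3
[31] I6 exec-done
[32] I6 writes R4

cycle = 32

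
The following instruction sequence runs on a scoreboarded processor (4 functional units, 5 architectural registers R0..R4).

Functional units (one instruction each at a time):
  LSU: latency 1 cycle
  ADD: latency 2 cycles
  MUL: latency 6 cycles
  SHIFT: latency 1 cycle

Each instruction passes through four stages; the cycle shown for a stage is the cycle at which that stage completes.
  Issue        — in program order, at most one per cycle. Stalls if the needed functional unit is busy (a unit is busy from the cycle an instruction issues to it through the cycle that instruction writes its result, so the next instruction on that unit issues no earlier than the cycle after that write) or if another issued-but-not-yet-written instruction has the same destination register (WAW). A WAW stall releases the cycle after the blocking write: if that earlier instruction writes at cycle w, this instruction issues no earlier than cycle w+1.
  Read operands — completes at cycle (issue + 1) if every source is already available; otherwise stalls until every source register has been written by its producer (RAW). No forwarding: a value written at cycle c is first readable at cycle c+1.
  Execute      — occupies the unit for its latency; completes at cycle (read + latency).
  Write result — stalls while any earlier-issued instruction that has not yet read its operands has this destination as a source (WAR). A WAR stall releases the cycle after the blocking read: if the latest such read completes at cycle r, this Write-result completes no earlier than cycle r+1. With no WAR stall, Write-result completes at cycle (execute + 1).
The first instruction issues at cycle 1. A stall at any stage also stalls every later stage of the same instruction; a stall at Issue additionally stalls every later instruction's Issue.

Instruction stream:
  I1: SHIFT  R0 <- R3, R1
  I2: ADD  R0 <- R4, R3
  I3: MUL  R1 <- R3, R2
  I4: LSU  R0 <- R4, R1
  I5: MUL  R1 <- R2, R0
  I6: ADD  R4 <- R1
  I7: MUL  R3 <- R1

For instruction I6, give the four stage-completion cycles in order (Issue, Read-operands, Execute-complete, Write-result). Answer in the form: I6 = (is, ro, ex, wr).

[I1] 1/2/3/4
[I2] 5/6/8/9  (WAW R0: wait I1 write@4)
[I3] 6/7/13/14
[I4] 10/15/16/17  (WAW R0: wait I2 write@9; RAW R1: wait I3 write@14)
[I5] 15/18/24/25  (struct: MUL busy until I3 writes@14; RAW R0: wait I4 write@17)
[I6] 16/26/28/29  (RAW R1: wait I5 write@25)
[I7] 26/27/33/34  (struct: MUL busy until I5 writes@25)

I6 = (16, 26, 28, 29)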